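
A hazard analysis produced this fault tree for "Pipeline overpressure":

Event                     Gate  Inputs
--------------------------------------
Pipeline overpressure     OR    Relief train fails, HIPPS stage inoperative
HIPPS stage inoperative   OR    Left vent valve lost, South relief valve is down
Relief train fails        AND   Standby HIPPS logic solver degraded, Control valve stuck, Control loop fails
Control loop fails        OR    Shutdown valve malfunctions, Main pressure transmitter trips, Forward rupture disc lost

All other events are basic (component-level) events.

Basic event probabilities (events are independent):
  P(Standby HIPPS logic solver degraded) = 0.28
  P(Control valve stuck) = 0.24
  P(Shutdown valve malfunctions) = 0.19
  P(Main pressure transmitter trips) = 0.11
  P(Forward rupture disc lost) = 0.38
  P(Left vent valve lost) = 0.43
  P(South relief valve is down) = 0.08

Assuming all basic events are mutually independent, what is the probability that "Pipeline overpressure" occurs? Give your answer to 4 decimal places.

0.4951

P(Control loop fails) [OR] = 1 − (1−0.19) × (1−0.11) × (1−0.38) = 0.553042
P(Relief train fails) [AND] = 0.28 × 0.24 × 0.553042 = 0.037164
P(HIPPS stage inoperative) [OR] = 1 − (1−0.43) × (1−0.08) = 0.475600
P(Pipeline overpressure) [OR] = 1 − (1−0.037164) × (1−0.475600) = 0.495089
Rounded to 4 decimal places: P(Pipeline overpressure) ≈ 0.4951.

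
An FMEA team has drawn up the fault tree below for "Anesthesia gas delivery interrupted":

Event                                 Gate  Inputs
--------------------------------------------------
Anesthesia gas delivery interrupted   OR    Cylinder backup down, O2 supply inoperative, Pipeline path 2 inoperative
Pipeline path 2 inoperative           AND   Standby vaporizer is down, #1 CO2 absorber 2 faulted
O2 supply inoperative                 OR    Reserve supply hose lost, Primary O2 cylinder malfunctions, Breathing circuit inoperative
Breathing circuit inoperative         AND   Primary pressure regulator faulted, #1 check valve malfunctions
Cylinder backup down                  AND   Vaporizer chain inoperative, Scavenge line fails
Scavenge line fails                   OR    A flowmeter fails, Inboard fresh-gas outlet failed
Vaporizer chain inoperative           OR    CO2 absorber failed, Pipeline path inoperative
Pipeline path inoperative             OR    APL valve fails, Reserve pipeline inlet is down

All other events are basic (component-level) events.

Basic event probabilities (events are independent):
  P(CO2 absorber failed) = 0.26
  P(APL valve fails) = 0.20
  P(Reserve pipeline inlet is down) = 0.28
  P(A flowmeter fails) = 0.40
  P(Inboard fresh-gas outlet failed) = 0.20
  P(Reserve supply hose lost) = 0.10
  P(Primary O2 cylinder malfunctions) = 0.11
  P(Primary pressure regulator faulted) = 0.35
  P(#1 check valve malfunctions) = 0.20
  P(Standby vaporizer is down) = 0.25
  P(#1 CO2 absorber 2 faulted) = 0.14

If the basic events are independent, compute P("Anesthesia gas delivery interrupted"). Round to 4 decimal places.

0.4956

P(Pipeline path inoperative) [OR] = 1 − (1−0.20) × (1−0.28) = 0.424000
P(Vaporizer chain inoperative) [OR] = 1 − (1−0.26) × (1−0.424000) = 0.573760
P(Scavenge line fails) [OR] = 1 − (1−0.40) × (1−0.20) = 0.520000
P(Cylinder backup down) [AND] = 0.573760 × 0.520000 = 0.298355
P(Breathing circuit inoperative) [AND] = 0.35 × 0.20 = 0.070000
P(O2 supply inoperative) [OR] = 1 − (1−0.10) × (1−0.11) × (1−0.070000) = 0.255070
P(Pipeline path 2 inoperative) [AND] = 0.25 × 0.14 = 0.035000
P(Anesthesia gas delivery interrupted) [OR] = 1 − (1−0.298355) × (1−0.255070) × (1−0.035000) = 0.495617
Rounded to 4 decimal places: P(Anesthesia gas delivery interrupted) ≈ 0.4956.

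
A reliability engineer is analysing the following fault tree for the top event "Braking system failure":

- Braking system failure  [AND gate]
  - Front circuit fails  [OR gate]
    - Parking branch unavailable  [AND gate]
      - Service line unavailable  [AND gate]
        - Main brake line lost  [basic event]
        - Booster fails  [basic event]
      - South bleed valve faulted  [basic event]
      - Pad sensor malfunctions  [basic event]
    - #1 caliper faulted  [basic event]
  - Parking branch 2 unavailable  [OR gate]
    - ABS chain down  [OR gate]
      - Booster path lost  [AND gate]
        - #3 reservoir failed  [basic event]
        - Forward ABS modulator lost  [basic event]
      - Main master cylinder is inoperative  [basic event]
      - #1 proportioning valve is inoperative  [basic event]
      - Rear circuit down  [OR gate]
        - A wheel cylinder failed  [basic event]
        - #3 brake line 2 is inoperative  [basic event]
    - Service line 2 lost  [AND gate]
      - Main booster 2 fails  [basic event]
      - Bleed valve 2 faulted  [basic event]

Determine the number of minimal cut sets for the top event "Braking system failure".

12

Service line unavailable [AND]: one cut set from each child combined → 1 × 1 = 1 cut set(s).
Parking branch unavailable [AND]: one cut set from each child combined → 1 × 1 × 1 = 1 cut set(s).
Front circuit fails [OR]: union of children's cut sets → 2 cut set(s).
Booster path lost [AND]: one cut set from each child combined → 1 × 1 = 1 cut set(s).
Rear circuit down [OR]: union of children's cut sets → 2 cut set(s).
ABS chain down [OR]: union of children's cut sets → 5 cut set(s).
Service line 2 lost [AND]: one cut set from each child combined → 1 × 1 = 1 cut set(s).
Parking branch 2 unavailable [OR]: union of children's cut sets → 6 cut set(s).
Braking system failure [AND]: one cut set from each child combined → 2 × 6 = 12 cut set(s).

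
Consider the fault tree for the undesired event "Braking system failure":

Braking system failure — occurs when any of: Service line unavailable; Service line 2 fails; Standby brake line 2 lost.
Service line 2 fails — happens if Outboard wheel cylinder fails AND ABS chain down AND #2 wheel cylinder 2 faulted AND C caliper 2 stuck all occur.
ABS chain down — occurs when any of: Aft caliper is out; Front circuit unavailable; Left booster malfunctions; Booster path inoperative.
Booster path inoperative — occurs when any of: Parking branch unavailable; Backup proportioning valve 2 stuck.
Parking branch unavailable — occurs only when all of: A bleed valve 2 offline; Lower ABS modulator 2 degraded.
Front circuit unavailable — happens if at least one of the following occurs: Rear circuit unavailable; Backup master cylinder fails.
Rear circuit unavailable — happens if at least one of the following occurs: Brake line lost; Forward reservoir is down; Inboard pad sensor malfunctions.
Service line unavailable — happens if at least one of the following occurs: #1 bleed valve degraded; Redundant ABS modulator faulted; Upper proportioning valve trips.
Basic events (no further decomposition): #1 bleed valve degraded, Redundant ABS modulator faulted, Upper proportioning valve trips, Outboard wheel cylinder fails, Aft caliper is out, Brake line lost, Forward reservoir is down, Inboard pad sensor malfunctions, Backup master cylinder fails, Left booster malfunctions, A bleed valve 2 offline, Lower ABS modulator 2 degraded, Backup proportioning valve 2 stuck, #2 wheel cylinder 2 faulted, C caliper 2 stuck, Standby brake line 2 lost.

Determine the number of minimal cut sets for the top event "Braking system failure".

Service line unavailable [OR]: union of children's cut sets → 3 cut set(s).
Rear circuit unavailable [OR]: union of children's cut sets → 3 cut set(s).
Front circuit unavailable [OR]: union of children's cut sets → 4 cut set(s).
Parking branch unavailable [AND]: one cut set from each child combined → 1 × 1 = 1 cut set(s).
Booster path inoperative [OR]: union of children's cut sets → 2 cut set(s).
ABS chain down [OR]: union of children's cut sets → 8 cut set(s).
Service line 2 fails [AND]: one cut set from each child combined → 1 × 8 × 1 × 1 = 8 cut set(s).
Braking system failure [OR]: union of children's cut sets → 12 cut set(s).

12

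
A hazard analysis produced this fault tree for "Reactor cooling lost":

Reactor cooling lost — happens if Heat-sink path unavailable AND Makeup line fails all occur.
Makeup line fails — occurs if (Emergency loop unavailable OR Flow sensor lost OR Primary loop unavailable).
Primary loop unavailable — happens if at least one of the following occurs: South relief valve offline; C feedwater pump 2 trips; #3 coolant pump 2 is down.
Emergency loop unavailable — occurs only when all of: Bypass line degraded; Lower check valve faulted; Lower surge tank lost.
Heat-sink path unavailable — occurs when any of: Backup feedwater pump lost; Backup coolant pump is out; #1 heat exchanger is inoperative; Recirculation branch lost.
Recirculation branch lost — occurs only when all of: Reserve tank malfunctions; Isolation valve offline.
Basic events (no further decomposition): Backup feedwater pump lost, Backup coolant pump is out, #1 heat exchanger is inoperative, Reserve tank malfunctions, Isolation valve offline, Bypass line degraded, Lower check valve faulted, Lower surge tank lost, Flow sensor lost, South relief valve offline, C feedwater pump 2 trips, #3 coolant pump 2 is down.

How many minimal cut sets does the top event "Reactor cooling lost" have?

Recirculation branch lost [AND]: one cut set from each child combined → 1 × 1 = 1 cut set(s).
Heat-sink path unavailable [OR]: union of children's cut sets → 4 cut set(s).
Emergency loop unavailable [AND]: one cut set from each child combined → 1 × 1 × 1 = 1 cut set(s).
Primary loop unavailable [OR]: union of children's cut sets → 3 cut set(s).
Makeup line fails [OR]: union of children's cut sets → 5 cut set(s).
Reactor cooling lost [AND]: one cut set from each child combined → 4 × 5 = 20 cut set(s).

20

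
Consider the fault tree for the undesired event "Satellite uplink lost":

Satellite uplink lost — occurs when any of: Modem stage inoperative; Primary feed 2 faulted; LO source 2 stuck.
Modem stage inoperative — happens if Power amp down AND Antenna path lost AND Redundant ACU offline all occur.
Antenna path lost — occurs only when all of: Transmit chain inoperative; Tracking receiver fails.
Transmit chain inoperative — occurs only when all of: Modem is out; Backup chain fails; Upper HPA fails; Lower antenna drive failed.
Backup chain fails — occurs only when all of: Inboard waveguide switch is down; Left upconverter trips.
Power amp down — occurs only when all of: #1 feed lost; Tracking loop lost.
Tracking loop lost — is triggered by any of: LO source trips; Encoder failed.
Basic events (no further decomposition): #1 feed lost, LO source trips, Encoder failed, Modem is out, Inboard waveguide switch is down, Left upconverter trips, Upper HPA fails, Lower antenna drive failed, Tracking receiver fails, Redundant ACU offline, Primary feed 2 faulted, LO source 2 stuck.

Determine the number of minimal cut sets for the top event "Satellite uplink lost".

Tracking loop lost [OR]: union of children's cut sets → 2 cut set(s).
Power amp down [AND]: one cut set from each child combined → 1 × 2 = 2 cut set(s).
Backup chain fails [AND]: one cut set from each child combined → 1 × 1 = 1 cut set(s).
Transmit chain inoperative [AND]: one cut set from each child combined → 1 × 1 × 1 × 1 = 1 cut set(s).
Antenna path lost [AND]: one cut set from each child combined → 1 × 1 = 1 cut set(s).
Modem stage inoperative [AND]: one cut set from each child combined → 2 × 1 × 1 = 2 cut set(s).
Satellite uplink lost [OR]: union of children's cut sets → 4 cut set(s).
Minimal cut sets: {#1 feed lost, Inboard waveguide switch is down, LO source trips, Left upconverter trips, Lower antenna drive failed, Modem is out, Redundant ACU offline, Tracking receiver fails, Upper HPA fails}; {#1 feed lost, Encoder failed, Inboard waveguide switch is down, Left upconverter trips, Lower antenna drive failed, Modem is out, Redundant ACU offline, Tracking receiver fails, Upper HPA fails}; {Primary feed 2 faulted}; {LO source 2 stuck}.

4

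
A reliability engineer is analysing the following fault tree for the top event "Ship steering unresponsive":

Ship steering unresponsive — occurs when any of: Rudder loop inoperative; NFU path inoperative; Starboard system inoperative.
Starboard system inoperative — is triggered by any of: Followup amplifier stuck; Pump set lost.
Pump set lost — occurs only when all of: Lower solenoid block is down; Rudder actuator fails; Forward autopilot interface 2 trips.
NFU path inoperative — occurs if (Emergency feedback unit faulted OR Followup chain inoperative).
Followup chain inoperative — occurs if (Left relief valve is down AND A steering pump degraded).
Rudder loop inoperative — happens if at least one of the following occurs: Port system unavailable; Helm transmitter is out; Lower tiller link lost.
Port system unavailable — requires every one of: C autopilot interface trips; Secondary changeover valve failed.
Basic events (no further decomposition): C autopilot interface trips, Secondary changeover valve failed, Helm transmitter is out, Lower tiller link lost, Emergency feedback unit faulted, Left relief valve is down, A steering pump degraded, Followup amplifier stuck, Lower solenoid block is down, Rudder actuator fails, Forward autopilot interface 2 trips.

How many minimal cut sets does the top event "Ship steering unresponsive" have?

Port system unavailable [AND]: one cut set from each child combined → 1 × 1 = 1 cut set(s).
Rudder loop inoperative [OR]: union of children's cut sets → 3 cut set(s).
Followup chain inoperative [AND]: one cut set from each child combined → 1 × 1 = 1 cut set(s).
NFU path inoperative [OR]: union of children's cut sets → 2 cut set(s).
Pump set lost [AND]: one cut set from each child combined → 1 × 1 × 1 = 1 cut set(s).
Starboard system inoperative [OR]: union of children's cut sets → 2 cut set(s).
Ship steering unresponsive [OR]: union of children's cut sets → 7 cut set(s).
Minimal cut sets: {C autopilot interface trips, Secondary changeover valve failed}; {Helm transmitter is out}; {Lower tiller link lost}; {Emergency feedback unit faulted}; {A steering pump degraded, Left relief valve is down}; {Followup amplifier stuck}; {Forward autopilot interface 2 trips, Lower solenoid block is down, Rudder actuator fails}.

7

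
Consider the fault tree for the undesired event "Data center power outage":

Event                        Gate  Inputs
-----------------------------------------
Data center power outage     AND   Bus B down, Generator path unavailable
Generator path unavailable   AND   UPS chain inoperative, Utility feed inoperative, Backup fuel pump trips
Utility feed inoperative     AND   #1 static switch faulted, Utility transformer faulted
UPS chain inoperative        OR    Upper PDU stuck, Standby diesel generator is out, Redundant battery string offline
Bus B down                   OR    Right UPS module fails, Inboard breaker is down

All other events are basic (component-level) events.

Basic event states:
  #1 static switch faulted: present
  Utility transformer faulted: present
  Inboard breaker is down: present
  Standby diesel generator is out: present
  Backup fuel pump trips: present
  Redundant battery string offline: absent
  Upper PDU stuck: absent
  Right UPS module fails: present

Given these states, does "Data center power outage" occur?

Bus B down [OR]: Right UPS module fails=occurs, Inboard breaker is down=occurs → at least one input occurs → occurs.
UPS chain inoperative [OR]: Upper PDU stuck=not, Standby diesel generator is out=occurs, Redundant battery string offline=not → at least one input occurs → occurs.
Utility feed inoperative [AND]: #1 static switch faulted=occurs, Utility transformer faulted=occurs → all inputs occur → occurs.
Generator path unavailable [AND]: UPS chain inoperative=occurs, Utility feed inoperative=occurs, Backup fuel pump trips=occurs → all inputs occur → occurs.
Data center power outage [AND]: Bus B down=occurs, Generator path unavailable=occurs → all inputs occur → occurs.

Yes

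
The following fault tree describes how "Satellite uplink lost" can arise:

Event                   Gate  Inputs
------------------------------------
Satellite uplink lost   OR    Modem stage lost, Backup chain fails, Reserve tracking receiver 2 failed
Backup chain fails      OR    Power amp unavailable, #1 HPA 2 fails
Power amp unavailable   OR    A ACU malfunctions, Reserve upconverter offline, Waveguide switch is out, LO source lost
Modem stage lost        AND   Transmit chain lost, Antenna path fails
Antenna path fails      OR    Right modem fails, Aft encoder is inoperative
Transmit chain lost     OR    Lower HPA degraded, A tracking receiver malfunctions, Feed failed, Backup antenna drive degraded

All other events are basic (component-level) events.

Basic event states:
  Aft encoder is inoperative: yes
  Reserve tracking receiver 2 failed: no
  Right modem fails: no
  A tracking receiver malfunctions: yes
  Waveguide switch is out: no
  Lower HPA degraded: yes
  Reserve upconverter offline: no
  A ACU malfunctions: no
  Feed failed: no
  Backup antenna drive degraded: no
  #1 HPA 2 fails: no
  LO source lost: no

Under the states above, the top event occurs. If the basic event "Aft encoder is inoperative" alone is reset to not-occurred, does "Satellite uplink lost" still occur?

Counterfactual: set "Aft encoder is inoperative" to not occurred.
Transmit chain lost [OR]: Lower HPA degraded=occurs, A tracking receiver malfunctions=occurs, Feed failed=not, Backup antenna drive degraded=not → at least one input occurs → occurs.
Antenna path fails [OR]: Right modem fails=not, Aft encoder is inoperative=not → no input occurs → does not occur.
Modem stage lost [AND]: Transmit chain lost=occurs, Antenna path fails=not → not all inputs occur → does not occur.
Power amp unavailable [OR]: A ACU malfunctions=not, Reserve upconverter offline=not, Waveguide switch is out=not, LO source lost=not → no input occurs → does not occur.
Backup chain fails [OR]: Power amp unavailable=not, #1 HPA 2 fails=not → no input occurs → does not occur.
Satellite uplink lost [OR]: Modem stage lost=not, Backup chain fails=not, Reserve tracking receiver 2 failed=not → no input occurs → does not occur.

No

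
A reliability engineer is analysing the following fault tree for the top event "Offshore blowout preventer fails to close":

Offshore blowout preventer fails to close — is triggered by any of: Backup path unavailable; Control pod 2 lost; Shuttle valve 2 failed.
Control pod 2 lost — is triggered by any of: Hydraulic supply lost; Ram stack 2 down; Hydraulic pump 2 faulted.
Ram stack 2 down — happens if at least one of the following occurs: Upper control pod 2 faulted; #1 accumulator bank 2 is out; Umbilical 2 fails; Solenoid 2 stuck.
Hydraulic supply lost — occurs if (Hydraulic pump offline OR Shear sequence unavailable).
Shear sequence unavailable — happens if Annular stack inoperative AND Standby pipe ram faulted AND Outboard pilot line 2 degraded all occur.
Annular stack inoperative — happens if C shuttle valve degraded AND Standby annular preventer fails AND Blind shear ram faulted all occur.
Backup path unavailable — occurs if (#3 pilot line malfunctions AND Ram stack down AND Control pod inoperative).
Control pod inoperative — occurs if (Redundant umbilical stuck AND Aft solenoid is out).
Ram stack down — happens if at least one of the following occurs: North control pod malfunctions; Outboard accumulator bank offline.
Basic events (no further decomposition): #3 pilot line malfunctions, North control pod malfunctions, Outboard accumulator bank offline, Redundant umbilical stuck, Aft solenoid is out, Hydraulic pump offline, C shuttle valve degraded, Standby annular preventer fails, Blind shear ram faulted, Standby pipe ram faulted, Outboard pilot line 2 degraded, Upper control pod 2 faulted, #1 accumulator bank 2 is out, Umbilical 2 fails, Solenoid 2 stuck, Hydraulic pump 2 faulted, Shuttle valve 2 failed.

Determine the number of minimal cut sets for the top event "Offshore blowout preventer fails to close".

10

Ram stack down [OR]: union of children's cut sets → 2 cut set(s).
Control pod inoperative [AND]: one cut set from each child combined → 1 × 1 = 1 cut set(s).
Backup path unavailable [AND]: one cut set from each child combined → 1 × 2 × 1 = 2 cut set(s).
Annular stack inoperative [AND]: one cut set from each child combined → 1 × 1 × 1 = 1 cut set(s).
Shear sequence unavailable [AND]: one cut set from each child combined → 1 × 1 × 1 = 1 cut set(s).
Hydraulic supply lost [OR]: union of children's cut sets → 2 cut set(s).
Ram stack 2 down [OR]: union of children's cut sets → 4 cut set(s).
Control pod 2 lost [OR]: union of children's cut sets → 7 cut set(s).
Offshore blowout preventer fails to close [OR]: union of children's cut sets → 10 cut set(s).
Minimal cut sets: {#3 pilot line malfunctions, Aft solenoid is out, North control pod malfunctions, Redundant umbilical stuck}; {#3 pilot line malfunctions, Aft solenoid is out, Outboard accumulator bank offline, Redundant umbilical stuck}; {Hydraulic pump offline}; {Blind shear ram faulted, C shuttle valve degraded, Outboard pilot line 2 degraded, Standby annular preventer fails, Standby pipe ram faulted}; {Upper control pod 2 faulted}; {#1 accumulator bank 2 is out}; {Umbilical 2 fails}; {Solenoid 2 stuck}; {Hydraulic pump 2 faulted}; {Shuttle valve 2 failed}.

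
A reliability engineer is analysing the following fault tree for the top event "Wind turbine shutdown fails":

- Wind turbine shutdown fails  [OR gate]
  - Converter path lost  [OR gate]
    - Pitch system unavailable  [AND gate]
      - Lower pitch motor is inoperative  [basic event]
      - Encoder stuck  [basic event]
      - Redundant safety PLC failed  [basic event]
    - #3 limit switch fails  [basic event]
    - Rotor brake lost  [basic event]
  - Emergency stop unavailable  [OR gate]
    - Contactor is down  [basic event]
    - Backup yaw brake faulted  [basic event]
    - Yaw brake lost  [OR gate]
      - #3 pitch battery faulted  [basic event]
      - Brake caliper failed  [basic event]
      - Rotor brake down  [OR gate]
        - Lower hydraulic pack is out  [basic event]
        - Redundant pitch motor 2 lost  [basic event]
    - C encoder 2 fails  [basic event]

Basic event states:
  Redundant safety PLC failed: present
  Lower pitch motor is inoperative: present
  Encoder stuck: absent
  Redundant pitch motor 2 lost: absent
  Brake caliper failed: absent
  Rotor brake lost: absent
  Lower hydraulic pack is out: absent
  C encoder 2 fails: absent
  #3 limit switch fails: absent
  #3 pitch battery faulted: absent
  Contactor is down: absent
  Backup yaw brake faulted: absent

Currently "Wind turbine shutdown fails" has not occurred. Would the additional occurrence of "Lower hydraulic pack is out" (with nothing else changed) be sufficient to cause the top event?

Yes

Counterfactual: set "Lower hydraulic pack is out" to occurred.
Pitch system unavailable [AND]: Lower pitch motor is inoperative=occurs, Encoder stuck=not, Redundant safety PLC failed=occurs → not all inputs occur → does not occur.
Converter path lost [OR]: Pitch system unavailable=not, #3 limit switch fails=not, Rotor brake lost=not → no input occurs → does not occur.
Rotor brake down [OR]: Lower hydraulic pack is out=occurs, Redundant pitch motor 2 lost=not → at least one input occurs → occurs.
Yaw brake lost [OR]: #3 pitch battery faulted=not, Brake caliper failed=not, Rotor brake down=occurs → at least one input occurs → occurs.
Emergency stop unavailable [OR]: Contactor is down=not, Backup yaw brake faulted=not, Yaw brake lost=occurs, C encoder 2 fails=not → at least one input occurs → occurs.
Wind turbine shutdown fails [OR]: Converter path lost=not, Emergency stop unavailable=occurs → at least one input occurs → occurs.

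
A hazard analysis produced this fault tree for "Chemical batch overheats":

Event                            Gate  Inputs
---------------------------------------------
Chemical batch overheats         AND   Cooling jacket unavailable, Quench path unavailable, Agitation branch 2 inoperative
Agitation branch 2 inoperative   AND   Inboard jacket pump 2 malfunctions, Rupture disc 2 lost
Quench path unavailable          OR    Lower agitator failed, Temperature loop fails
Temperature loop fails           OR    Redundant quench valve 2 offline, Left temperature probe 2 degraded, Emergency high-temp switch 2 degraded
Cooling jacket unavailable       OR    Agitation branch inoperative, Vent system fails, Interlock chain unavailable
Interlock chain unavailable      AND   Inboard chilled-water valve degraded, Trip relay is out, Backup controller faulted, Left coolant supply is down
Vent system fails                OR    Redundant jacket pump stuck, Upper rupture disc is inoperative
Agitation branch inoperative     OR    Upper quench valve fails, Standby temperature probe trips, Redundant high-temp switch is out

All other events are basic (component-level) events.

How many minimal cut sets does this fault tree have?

24

Agitation branch inoperative [OR]: union of children's cut sets → 3 cut set(s).
Vent system fails [OR]: union of children's cut sets → 2 cut set(s).
Interlock chain unavailable [AND]: one cut set from each child combined → 1 × 1 × 1 × 1 = 1 cut set(s).
Cooling jacket unavailable [OR]: union of children's cut sets → 6 cut set(s).
Temperature loop fails [OR]: union of children's cut sets → 3 cut set(s).
Quench path unavailable [OR]: union of children's cut sets → 4 cut set(s).
Agitation branch 2 inoperative [AND]: one cut set from each child combined → 1 × 1 = 1 cut set(s).
Chemical batch overheats [AND]: one cut set from each child combined → 6 × 4 × 1 = 24 cut set(s).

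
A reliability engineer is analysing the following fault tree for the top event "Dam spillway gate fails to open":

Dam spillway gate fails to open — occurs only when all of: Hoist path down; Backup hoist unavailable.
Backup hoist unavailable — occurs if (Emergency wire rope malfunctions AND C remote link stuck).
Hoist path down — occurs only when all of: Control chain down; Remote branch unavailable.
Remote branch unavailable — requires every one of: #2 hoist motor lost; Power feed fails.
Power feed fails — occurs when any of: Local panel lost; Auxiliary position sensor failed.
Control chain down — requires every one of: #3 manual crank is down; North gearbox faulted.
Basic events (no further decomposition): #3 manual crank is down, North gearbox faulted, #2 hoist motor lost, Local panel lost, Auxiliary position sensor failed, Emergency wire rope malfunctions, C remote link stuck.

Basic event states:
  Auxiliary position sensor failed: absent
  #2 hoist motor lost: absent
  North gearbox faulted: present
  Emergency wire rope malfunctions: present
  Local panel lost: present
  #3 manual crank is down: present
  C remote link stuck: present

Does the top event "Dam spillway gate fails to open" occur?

No

Control chain down [AND]: #3 manual crank is down=occurs, North gearbox faulted=occurs → all inputs occur → occurs.
Power feed fails [OR]: Local panel lost=occurs, Auxiliary position sensor failed=not → at least one input occurs → occurs.
Remote branch unavailable [AND]: #2 hoist motor lost=not, Power feed fails=occurs → not all inputs occur → does not occur.
Hoist path down [AND]: Control chain down=occurs, Remote branch unavailable=not → not all inputs occur → does not occur.
Backup hoist unavailable [AND]: Emergency wire rope malfunctions=occurs, C remote link stuck=occurs → all inputs occur → occurs.
Dam spillway gate fails to open [AND]: Hoist path down=not, Backup hoist unavailable=occurs → not all inputs occur → does not occur.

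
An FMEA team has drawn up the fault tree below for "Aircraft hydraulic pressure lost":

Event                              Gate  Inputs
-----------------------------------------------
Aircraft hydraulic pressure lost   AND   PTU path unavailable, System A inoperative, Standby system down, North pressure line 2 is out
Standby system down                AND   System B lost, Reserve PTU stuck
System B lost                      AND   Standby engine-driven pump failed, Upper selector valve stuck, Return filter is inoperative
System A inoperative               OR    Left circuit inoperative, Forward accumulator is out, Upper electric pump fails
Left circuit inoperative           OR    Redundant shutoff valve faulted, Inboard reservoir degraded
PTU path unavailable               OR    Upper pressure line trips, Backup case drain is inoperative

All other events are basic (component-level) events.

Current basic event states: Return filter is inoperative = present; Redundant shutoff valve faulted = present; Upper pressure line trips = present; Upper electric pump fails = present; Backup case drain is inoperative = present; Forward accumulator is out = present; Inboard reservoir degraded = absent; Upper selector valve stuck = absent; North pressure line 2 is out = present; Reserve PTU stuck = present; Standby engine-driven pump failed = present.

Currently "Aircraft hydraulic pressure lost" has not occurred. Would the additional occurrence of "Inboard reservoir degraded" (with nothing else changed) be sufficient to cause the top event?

No

Counterfactual: set "Inboard reservoir degraded" to occurred.
PTU path unavailable [OR]: Upper pressure line trips=occurs, Backup case drain is inoperative=occurs → at least one input occurs → occurs.
Left circuit inoperative [OR]: Redundant shutoff valve faulted=occurs, Inboard reservoir degraded=occurs → at least one input occurs → occurs.
System A inoperative [OR]: Left circuit inoperative=occurs, Forward accumulator is out=occurs, Upper electric pump fails=occurs → at least one input occurs → occurs.
System B lost [AND]: Standby engine-driven pump failed=occurs, Upper selector valve stuck=not, Return filter is inoperative=occurs → not all inputs occur → does not occur.
Standby system down [AND]: System B lost=not, Reserve PTU stuck=occurs → not all inputs occur → does not occur.
Aircraft hydraulic pressure lost [AND]: PTU path unavailable=occurs, System A inoperative=occurs, Standby system down=not, North pressure line 2 is out=occurs → not all inputs occur → does not occur.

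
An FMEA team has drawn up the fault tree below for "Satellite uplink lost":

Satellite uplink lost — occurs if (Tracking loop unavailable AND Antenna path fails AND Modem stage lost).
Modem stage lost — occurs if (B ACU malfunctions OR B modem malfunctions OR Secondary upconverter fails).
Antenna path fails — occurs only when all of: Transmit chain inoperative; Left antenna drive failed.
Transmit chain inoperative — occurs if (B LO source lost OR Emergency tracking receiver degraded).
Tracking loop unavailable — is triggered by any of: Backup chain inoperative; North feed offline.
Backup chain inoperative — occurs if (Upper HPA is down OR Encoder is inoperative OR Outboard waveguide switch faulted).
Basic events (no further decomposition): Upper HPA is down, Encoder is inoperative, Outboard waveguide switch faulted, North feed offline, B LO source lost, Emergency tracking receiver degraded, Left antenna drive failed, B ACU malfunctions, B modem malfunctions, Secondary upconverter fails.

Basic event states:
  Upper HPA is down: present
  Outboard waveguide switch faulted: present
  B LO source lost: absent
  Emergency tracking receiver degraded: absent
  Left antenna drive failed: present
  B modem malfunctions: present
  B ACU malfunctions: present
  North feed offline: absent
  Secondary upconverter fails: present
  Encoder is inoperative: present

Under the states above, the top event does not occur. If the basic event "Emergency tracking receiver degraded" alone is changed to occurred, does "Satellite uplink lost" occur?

Counterfactual: set "Emergency tracking receiver degraded" to occurred.
Backup chain inoperative [OR]: Upper HPA is down=occurs, Encoder is inoperative=occurs, Outboard waveguide switch faulted=occurs → at least one input occurs → occurs.
Tracking loop unavailable [OR]: Backup chain inoperative=occurs, North feed offline=not → at least one input occurs → occurs.
Transmit chain inoperative [OR]: B LO source lost=not, Emergency tracking receiver degraded=occurs → at least one input occurs → occurs.
Antenna path fails [AND]: Transmit chain inoperative=occurs, Left antenna drive failed=occurs → all inputs occur → occurs.
Modem stage lost [OR]: B ACU malfunctions=occurs, B modem malfunctions=occurs, Secondary upconverter fails=occurs → at least one input occurs → occurs.
Satellite uplink lost [AND]: Tracking loop unavailable=occurs, Antenna path fails=occurs, Modem stage lost=occurs → all inputs occur → occurs.

Yes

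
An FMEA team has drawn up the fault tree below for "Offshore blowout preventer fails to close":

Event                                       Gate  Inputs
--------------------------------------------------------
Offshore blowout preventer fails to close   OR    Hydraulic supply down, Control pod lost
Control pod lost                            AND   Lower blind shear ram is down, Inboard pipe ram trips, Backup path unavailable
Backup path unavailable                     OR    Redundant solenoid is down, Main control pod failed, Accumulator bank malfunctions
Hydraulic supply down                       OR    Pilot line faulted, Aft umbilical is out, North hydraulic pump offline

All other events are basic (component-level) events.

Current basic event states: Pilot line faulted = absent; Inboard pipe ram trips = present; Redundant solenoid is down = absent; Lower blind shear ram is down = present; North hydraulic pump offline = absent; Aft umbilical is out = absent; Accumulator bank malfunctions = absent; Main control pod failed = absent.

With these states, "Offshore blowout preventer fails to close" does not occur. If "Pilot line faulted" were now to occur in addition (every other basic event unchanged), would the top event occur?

Counterfactual: set "Pilot line faulted" to occurred.
Hydraulic supply down [OR]: Pilot line faulted=occurs, Aft umbilical is out=not, North hydraulic pump offline=not → at least one input occurs → occurs.
Backup path unavailable [OR]: Redundant solenoid is down=not, Main control pod failed=not, Accumulator bank malfunctions=not → no input occurs → does not occur.
Control pod lost [AND]: Lower blind shear ram is down=occurs, Inboard pipe ram trips=occurs, Backup path unavailable=not → not all inputs occur → does not occur.
Offshore blowout preventer fails to close [OR]: Hydraulic supply down=occurs, Control pod lost=not → at least one input occurs → occurs.

Yes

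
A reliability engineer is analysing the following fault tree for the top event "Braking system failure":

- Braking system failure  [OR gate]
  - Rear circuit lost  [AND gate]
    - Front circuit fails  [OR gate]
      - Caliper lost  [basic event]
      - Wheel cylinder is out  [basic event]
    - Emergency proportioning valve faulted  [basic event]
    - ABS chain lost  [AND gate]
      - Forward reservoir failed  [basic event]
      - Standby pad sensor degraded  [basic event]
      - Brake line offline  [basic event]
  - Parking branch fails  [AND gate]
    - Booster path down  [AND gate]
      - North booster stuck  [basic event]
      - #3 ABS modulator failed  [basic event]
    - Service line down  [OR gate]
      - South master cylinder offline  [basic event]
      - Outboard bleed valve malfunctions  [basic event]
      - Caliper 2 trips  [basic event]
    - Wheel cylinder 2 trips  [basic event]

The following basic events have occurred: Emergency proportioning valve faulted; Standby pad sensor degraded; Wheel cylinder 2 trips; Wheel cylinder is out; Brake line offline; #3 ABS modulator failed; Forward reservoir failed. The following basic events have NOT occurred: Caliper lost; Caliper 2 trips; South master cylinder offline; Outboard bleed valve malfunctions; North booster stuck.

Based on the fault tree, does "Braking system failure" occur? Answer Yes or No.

Yes

Front circuit fails [OR]: Caliper lost=not, Wheel cylinder is out=occurs → at least one input occurs → occurs.
ABS chain lost [AND]: Forward reservoir failed=occurs, Standby pad sensor degraded=occurs, Brake line offline=occurs → all inputs occur → occurs.
Rear circuit lost [AND]: Front circuit fails=occurs, Emergency proportioning valve faulted=occurs, ABS chain lost=occurs → all inputs occur → occurs.
Booster path down [AND]: North booster stuck=not, #3 ABS modulator failed=occurs → not all inputs occur → does not occur.
Service line down [OR]: South master cylinder offline=not, Outboard bleed valve malfunctions=not, Caliper 2 trips=not → no input occurs → does not occur.
Parking branch fails [AND]: Booster path down=not, Service line down=not, Wheel cylinder 2 trips=occurs → not all inputs occur → does not occur.
Braking system failure [OR]: Rear circuit lost=occurs, Parking branch fails=not → at least one input occurs → occurs.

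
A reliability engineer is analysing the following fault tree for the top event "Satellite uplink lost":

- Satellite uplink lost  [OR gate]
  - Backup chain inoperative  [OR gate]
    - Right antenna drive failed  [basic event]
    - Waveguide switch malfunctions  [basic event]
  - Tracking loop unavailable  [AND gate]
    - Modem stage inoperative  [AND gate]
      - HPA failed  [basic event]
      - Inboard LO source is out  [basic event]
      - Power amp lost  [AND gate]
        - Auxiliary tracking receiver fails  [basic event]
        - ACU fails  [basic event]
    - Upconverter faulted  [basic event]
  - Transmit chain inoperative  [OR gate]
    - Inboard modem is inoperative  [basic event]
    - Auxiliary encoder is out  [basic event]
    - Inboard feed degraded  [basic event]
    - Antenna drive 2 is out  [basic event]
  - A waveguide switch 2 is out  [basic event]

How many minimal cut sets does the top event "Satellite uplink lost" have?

8

Backup chain inoperative [OR]: union of children's cut sets → 2 cut set(s).
Power amp lost [AND]: one cut set from each child combined → 1 × 1 = 1 cut set(s).
Modem stage inoperative [AND]: one cut set from each child combined → 1 × 1 × 1 = 1 cut set(s).
Tracking loop unavailable [AND]: one cut set from each child combined → 1 × 1 = 1 cut set(s).
Transmit chain inoperative [OR]: union of children's cut sets → 4 cut set(s).
Satellite uplink lost [OR]: union of children's cut sets → 8 cut set(s).
Minimal cut sets: {Right antenna drive failed}; {Waveguide switch malfunctions}; {ACU fails, Auxiliary tracking receiver fails, HPA failed, Inboard LO source is out, Upconverter faulted}; {Inboard modem is inoperative}; {Auxiliary encoder is out}; {Inboard feed degraded}; {Antenna drive 2 is out}; {A waveguide switch 2 is out}.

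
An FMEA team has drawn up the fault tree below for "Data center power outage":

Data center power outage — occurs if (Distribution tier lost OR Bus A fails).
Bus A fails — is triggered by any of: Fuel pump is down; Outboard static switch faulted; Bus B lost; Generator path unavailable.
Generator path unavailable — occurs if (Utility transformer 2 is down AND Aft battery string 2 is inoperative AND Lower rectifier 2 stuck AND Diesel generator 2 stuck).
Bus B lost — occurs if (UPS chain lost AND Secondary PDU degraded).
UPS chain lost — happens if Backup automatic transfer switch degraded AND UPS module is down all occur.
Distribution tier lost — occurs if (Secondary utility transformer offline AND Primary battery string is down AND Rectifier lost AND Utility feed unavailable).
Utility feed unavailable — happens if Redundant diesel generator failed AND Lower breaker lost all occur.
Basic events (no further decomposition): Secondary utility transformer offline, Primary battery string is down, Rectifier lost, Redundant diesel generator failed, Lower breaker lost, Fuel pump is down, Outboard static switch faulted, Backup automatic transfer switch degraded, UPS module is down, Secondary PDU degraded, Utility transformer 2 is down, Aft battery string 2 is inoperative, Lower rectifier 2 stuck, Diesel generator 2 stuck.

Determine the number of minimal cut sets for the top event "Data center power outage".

5

Utility feed unavailable [AND]: one cut set from each child combined → 1 × 1 = 1 cut set(s).
Distribution tier lost [AND]: one cut set from each child combined → 1 × 1 × 1 × 1 = 1 cut set(s).
UPS chain lost [AND]: one cut set from each child combined → 1 × 1 = 1 cut set(s).
Bus B lost [AND]: one cut set from each child combined → 1 × 1 = 1 cut set(s).
Generator path unavailable [AND]: one cut set from each child combined → 1 × 1 × 1 × 1 = 1 cut set(s).
Bus A fails [OR]: union of children's cut sets → 4 cut set(s).
Data center power outage [OR]: union of children's cut sets → 5 cut set(s).
Minimal cut sets: {Lower breaker lost, Primary battery string is down, Rectifier lost, Redundant diesel generator failed, Secondary utility transformer offline}; {Fuel pump is down}; {Outboard static switch faulted}; {Backup automatic transfer switch degraded, Secondary PDU degraded, UPS module is down}; {Aft battery string 2 is inoperative, Diesel generator 2 stuck, Lower rectifier 2 stuck, Utility transformer 2 is down}.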